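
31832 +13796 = 45628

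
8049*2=16098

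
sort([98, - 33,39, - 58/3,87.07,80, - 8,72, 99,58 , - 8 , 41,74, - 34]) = [ - 34, - 33, - 58/3, - 8 , - 8,39, 41,58,72, 74,80,87.07,98, 99 ] 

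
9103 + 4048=13151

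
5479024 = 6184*886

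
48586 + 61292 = 109878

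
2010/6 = 335= 335.00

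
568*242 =137456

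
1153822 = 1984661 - 830839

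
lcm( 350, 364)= 9100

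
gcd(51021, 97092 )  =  9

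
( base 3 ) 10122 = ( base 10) 98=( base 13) 77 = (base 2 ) 1100010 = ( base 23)46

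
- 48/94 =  - 1+23/47  =  -0.51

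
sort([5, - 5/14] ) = [ - 5/14, 5 ] 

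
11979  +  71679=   83658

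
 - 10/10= -1 = -1.00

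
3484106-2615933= 868173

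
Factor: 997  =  997^1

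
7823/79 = 99 +2/79 = 99.03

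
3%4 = 3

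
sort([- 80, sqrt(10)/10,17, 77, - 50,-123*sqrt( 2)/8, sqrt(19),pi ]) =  [ -80,-50,-123*sqrt(2) /8,sqrt( 10)/10, pi, sqrt(19 ), 17, 77] 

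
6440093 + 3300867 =9740960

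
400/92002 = 200/46001 = 0.00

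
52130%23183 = 5764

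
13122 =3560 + 9562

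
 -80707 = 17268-97975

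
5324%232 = 220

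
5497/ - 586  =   - 5497/586 = - 9.38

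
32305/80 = 6461/16  =  403.81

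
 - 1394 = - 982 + -412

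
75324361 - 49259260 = 26065101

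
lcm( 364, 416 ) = 2912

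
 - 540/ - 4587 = 180/1529= 0.12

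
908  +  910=1818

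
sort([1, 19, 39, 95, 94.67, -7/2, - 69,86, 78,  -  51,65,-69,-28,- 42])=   [ - 69, - 69,-51, - 42, - 28, - 7/2,1, 19,39, 65, 78,86,94.67, 95]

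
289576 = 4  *72394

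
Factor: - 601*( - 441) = 265041 = 3^2*7^2*601^1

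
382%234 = 148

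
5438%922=828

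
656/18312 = 82/2289 =0.04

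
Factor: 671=11^1*61^1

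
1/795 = 1/795 = 0.00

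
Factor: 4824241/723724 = 2^( - 2)*17^ ( - 1)*29^( - 1)*367^( - 1)*797^1*  6053^1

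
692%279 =134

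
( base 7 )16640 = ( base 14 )1a57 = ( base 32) 4LD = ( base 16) 12ad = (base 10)4781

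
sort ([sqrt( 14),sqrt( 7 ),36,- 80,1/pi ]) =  [-80,1/pi  ,  sqrt( 7 ) , sqrt(14 ) , 36 ] 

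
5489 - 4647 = 842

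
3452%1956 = 1496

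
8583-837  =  7746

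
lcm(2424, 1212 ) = 2424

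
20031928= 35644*562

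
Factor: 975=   3^1*5^2*13^1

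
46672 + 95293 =141965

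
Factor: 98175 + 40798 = 138973 = 31^1*4483^1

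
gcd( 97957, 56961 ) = 1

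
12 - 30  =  -18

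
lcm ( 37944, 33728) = 303552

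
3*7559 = 22677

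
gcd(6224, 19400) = 8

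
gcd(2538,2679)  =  141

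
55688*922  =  51344336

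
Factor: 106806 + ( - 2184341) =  - 2077535=   -5^1*415507^1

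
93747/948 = 31249/316 = 98.89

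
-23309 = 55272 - 78581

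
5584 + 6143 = 11727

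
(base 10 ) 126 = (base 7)240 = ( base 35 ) 3L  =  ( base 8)176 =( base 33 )3r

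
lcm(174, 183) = 10614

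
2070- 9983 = - 7913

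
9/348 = 3/116  =  0.03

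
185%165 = 20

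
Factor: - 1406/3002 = - 37/79 = - 37^1*79^( - 1 )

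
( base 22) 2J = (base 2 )111111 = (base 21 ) 30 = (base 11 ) 58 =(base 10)63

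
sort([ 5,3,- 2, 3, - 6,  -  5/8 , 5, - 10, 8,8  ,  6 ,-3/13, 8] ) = [-10, - 6, - 2,-5/8, - 3/13,  3,3, 5 , 5, 6,8, 8,8]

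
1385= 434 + 951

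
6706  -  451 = 6255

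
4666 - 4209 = 457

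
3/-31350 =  - 1/10450 = - 0.00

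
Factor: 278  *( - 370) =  -102860 = - 2^2*5^1*37^1*139^1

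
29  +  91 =120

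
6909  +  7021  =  13930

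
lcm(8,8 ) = 8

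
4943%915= 368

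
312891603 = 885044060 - 572152457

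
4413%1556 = 1301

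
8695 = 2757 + 5938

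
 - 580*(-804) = 466320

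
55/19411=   55/19411 = 0.00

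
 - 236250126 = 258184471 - 494434597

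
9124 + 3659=12783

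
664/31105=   664/31105 = 0.02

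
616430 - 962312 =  - 345882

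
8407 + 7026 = 15433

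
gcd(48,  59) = 1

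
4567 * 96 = 438432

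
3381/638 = 3381/638 =5.30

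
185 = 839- 654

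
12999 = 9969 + 3030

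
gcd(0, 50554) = 50554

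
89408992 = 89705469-296477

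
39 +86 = 125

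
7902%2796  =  2310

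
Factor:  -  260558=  - 2^1 * 130279^1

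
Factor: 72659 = 113^1*643^1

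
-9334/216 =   -  44+ 85/108= - 43.21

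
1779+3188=4967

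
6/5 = 6/5 = 1.20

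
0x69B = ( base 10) 1691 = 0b11010011011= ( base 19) 4D0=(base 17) 5E8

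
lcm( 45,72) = 360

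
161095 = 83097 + 77998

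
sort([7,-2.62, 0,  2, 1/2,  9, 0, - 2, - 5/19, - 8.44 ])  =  [ - 8.44, - 2.62,  -  2 , - 5/19, 0, 0,1/2,2,7,9]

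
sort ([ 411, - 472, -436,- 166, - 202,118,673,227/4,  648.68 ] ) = [ - 472,-436 , - 202,- 166,227/4, 118,411,  648.68,673 ] 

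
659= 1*659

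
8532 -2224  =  6308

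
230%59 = 53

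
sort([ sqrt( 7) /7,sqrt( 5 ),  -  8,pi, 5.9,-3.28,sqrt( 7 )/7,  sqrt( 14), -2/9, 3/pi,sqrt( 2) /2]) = [ - 8, - 3.28  , - 2/9,sqrt(7)/7, sqrt( 7) /7,sqrt( 2 )/2, 3/pi, sqrt( 5), pi, sqrt(14) , 5.9] 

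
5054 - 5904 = -850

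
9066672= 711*12752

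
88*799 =70312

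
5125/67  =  76  +  33/67  =  76.49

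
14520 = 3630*4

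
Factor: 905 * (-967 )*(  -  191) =167150785 = 5^1* 181^1*191^1*967^1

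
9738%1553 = 420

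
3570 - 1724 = 1846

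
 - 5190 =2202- 7392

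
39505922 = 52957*746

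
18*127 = 2286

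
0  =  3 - 3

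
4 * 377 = 1508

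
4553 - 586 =3967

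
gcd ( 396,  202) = 2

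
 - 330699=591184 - 921883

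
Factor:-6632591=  - 7^3* 61^1*317^1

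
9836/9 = 9836/9 = 1092.89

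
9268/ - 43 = -9268/43 = - 215.53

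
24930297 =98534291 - 73603994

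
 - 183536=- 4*45884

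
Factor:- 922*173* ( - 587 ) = 93630022 = 2^1 * 173^1*461^1*587^1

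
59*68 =4012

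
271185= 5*54237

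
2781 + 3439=6220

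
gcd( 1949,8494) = 1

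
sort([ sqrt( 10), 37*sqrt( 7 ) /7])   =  [ sqrt (10),37*sqrt (7 ) /7 ]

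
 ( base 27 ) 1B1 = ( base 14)535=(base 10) 1027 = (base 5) 13102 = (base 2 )10000000011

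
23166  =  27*858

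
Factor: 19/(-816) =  - 2^( - 4 )*3^( - 1 )*17^( - 1)*19^1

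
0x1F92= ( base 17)1AG7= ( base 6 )101230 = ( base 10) 8082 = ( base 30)8tc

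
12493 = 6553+5940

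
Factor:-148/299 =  - 2^2*13^(-1)*23^(-1 )*37^1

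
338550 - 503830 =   -  165280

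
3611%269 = 114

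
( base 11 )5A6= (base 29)op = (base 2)1011010001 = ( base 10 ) 721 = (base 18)241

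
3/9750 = 1/3250 = 0.00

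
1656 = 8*207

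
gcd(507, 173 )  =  1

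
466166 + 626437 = 1092603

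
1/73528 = 1/73528=0.00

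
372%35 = 22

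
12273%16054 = 12273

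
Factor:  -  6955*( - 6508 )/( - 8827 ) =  - 2^2*5^1 * 7^(  -  1)*97^( - 1 )*107^1 * 1627^1= - 3481780/679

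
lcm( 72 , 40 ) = 360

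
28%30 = 28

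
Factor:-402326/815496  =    -  2^( - 2)*3^ (-1 )*11^ ( -1)*3089^( - 1) * 201163^1 =- 201163/407748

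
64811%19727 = 5630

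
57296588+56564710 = 113861298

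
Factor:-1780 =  - 2^2*5^1*89^1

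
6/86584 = 3/43292=0.00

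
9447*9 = 85023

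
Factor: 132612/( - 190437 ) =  -2^2*13^( -1)*19^( - 1)*43^1=-172/247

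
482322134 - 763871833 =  - 281549699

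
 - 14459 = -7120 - 7339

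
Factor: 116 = 2^2*29^1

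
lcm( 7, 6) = 42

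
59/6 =59/6 =9.83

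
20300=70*290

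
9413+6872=16285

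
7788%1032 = 564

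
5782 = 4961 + 821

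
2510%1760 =750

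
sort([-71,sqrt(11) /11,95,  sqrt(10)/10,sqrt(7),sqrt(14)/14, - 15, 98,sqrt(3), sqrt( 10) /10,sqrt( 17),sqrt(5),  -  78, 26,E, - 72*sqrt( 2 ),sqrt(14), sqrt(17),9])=[ - 72*sqrt( 2 ), -78,-71,-15,sqrt( 14)/14 , sqrt(11) /11, sqrt( 10 ) /10, sqrt(10)/10,sqrt (3),sqrt( 5),sqrt(7 ),E, sqrt(14), sqrt(17),sqrt ( 17 ),9,26,95, 98 ] 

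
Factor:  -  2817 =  - 3^2 * 313^1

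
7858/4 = 3929/2 = 1964.50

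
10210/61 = 167 + 23/61 =167.38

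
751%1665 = 751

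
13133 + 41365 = 54498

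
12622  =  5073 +7549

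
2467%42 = 31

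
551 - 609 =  - 58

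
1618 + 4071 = 5689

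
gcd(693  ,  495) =99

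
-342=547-889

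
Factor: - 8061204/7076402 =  - 2^1*3^1*109^1*6163^1 *3538201^( - 1) =-  4030602/3538201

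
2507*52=130364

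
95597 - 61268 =34329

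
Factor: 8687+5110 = 13797=3^3 * 7^1*73^1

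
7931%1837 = 583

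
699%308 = 83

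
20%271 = 20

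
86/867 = 86/867=0.10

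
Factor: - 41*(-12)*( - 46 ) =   -  22632 = - 2^3 * 3^1 * 23^1 * 41^1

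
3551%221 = 15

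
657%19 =11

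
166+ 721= 887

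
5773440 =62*93120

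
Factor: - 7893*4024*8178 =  - 2^4*3^3*29^1 *47^1*503^1*877^1 = - 259744990896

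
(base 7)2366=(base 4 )31301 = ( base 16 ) 371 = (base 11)731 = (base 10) 881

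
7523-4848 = 2675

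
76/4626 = 38/2313 =0.02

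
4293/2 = 4293/2 = 2146.50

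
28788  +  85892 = 114680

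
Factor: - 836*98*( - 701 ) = 2^3 * 7^2  *  11^1*19^1*701^1 = 57431528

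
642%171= 129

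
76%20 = 16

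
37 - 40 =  - 3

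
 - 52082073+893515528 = 841433455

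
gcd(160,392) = 8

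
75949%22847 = 7408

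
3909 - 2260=1649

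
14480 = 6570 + 7910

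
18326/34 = 539 = 539.00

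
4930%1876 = 1178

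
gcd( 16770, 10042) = 2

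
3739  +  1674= 5413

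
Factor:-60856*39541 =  - 2^3*7607^1*39541^1 = - 2406307096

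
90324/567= 10036/63 = 159.30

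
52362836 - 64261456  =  -11898620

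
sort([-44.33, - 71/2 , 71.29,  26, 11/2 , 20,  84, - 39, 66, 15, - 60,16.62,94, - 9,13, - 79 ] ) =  [ - 79, - 60, - 44.33, - 39, - 71/2,-9,  11/2,13,15, 16.62,20 , 26,66,71.29,84, 94 ] 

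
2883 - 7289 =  - 4406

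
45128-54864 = -9736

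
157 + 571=728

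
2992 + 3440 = 6432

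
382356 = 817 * 468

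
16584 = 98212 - 81628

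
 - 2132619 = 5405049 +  - 7537668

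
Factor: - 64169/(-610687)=7^(-1)*11^( - 2 )*89^1= 89/847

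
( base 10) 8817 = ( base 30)9NR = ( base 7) 34464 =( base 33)836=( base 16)2271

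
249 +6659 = 6908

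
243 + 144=387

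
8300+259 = 8559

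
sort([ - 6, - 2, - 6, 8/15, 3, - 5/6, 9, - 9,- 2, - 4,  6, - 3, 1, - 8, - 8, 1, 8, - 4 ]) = [ - 9, - 8, - 8, - 6, - 6,- 4 ,-4,- 3, - 2 , - 2 ,-5/6, 8/15,1,1, 3 , 6 , 8, 9]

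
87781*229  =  20101849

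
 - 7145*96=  - 685920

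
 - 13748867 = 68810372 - 82559239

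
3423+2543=5966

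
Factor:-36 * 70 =-2^3*3^2*5^1*7^1 = -  2520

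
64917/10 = 6491 + 7/10=6491.70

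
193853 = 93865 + 99988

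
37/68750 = 37/68750=0.00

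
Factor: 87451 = 7^1*13^1 * 31^2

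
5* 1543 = 7715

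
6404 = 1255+5149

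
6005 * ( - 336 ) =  - 2017680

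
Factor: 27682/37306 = 23^( - 1 )*811^( -1)  *13841^1= 13841/18653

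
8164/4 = 2041 = 2041.00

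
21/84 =1/4 = 0.25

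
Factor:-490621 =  - 53^1*9257^1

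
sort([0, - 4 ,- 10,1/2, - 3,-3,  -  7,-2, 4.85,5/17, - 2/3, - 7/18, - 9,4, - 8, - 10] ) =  [ - 10, - 10,-9, -8,  -  7,  -  4, - 3,  -  3, - 2,  -  2/3,- 7/18  ,  0,5/17, 1/2,4,4.85 ] 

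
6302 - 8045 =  - 1743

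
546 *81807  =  44666622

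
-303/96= -4 + 27/32 = - 3.16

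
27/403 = 27/403 = 0.07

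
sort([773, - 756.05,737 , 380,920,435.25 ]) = [-756.05,380,435.25,737,773,920 ]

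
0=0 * 99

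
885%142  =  33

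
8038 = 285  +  7753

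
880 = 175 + 705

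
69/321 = 23/107 = 0.21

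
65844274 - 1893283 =63950991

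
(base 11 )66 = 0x48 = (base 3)2200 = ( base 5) 242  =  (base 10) 72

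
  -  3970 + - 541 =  - 4511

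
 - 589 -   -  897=308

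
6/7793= 6/7793 = 0.00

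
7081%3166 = 749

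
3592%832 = 264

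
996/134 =7 + 29/67 = 7.43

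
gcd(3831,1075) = 1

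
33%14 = 5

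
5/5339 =5/5339= 0.00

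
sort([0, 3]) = [0,3 ]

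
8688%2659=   711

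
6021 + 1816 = 7837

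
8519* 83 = 707077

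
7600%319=263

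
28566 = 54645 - 26079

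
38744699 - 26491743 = 12252956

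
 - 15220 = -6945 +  -8275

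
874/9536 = 437/4768 = 0.09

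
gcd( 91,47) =1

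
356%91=83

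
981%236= 37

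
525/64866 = 175/21622 = 0.01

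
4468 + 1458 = 5926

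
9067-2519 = 6548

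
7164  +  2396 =9560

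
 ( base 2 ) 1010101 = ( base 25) 3A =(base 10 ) 85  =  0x55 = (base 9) 104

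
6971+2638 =9609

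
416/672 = 13/21 = 0.62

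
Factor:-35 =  - 5^1  *  7^1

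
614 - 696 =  - 82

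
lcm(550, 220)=1100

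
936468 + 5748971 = 6685439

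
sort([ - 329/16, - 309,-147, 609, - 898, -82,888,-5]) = [-898, - 309,-147, - 82, - 329/16, - 5, 609, 888 ]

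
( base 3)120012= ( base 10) 410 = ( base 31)d7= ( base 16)19A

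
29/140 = 29/140 = 0.21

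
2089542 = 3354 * 623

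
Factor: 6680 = 2^3 * 5^1 * 167^1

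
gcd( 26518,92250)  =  2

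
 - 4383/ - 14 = 4383/14 = 313.07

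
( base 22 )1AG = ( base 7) 2046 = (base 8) 1320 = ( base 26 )11i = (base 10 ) 720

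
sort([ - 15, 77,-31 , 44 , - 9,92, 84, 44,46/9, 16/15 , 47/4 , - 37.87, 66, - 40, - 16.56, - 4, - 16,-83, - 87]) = [ - 87,  -  83,- 40, - 37.87, - 31, - 16.56, - 16,-15, - 9, - 4 , 16/15,46/9,  47/4, 44,44,66, 77,84,92]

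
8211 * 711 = 5838021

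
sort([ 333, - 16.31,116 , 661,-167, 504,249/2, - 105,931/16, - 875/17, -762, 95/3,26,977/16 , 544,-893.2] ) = [-893.2,  -  762,-167 , - 105, -875/17, - 16.31, 26, 95/3,931/16,977/16, 116 , 249/2,333,504,544, 661]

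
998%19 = 10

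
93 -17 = 76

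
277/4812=277/4812 =0.06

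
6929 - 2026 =4903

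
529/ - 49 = -11 + 10/49 = - 10.80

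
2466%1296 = 1170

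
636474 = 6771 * 94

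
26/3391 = 26/3391  =  0.01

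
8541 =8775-234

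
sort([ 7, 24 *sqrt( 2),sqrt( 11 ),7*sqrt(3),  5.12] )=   [ sqrt( 11),5.12,7,7 * sqrt(3 ),24*sqrt( 2 )] 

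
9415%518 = 91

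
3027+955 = 3982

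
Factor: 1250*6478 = 8097500 = 2^2*5^4*41^1*79^1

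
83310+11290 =94600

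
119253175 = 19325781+99927394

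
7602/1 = 7602 = 7602.00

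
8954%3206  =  2542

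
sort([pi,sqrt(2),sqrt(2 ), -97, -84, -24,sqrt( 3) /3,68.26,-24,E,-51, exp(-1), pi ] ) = [-97, - 84, - 51,  -  24, - 24,exp(-1 ),  sqrt( 3) /3,sqrt( 2),sqrt(2),E, pi  ,  pi, 68.26]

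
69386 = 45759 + 23627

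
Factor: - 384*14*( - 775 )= 2^8 * 3^1*5^2 * 7^1*31^1 = 4166400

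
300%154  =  146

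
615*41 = 25215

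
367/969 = 367/969= 0.38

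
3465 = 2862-  -  603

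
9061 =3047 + 6014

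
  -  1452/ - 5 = 290+2/5 = 290.40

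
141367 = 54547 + 86820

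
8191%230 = 141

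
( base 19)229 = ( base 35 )ly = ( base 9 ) 1044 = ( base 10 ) 769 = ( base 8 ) 1401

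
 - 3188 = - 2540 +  - 648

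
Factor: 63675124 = 2^2*1091^1*14591^1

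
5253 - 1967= 3286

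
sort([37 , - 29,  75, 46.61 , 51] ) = [ - 29, 37, 46.61, 51  ,  75]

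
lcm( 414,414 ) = 414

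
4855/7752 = 4855/7752 = 0.63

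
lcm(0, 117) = 0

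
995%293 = 116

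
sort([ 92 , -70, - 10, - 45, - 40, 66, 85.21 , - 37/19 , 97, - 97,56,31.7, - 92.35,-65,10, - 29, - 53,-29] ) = [ - 97, - 92.35, - 70, - 65, - 53, - 45, - 40, - 29,-29, - 10, - 37/19,10,31.7,56, 66, 85.21,92,97 ] 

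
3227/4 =806 + 3/4 = 806.75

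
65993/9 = 65993/9=7332.56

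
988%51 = 19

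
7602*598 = 4545996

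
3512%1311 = 890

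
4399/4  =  1099 + 3/4= 1099.75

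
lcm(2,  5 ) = 10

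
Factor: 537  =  3^1 *179^1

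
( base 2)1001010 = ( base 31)2c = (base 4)1022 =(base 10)74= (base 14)54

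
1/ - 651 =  - 1  +  650/651 = - 0.00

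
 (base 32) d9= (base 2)110101001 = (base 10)425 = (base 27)fk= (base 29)ej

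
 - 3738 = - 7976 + 4238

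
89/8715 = 89/8715 = 0.01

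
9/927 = 1/103  =  0.01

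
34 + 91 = 125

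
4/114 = 2/57 = 0.04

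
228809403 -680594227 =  - 451784824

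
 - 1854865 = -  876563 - 978302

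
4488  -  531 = 3957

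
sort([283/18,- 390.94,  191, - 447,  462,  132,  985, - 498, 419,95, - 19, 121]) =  [-498, - 447, - 390.94, - 19, 283/18,95,121,132, 191, 419,462,985] 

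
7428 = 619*12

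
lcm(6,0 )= 0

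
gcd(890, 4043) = 1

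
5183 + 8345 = 13528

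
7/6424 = 7/6424 = 0.00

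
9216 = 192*48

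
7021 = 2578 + 4443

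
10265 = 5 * 2053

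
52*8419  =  437788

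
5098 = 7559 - 2461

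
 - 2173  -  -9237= 7064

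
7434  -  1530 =5904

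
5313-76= 5237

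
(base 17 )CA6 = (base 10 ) 3644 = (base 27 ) 4qq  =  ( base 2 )111000111100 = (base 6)24512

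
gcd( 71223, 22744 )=1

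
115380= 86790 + 28590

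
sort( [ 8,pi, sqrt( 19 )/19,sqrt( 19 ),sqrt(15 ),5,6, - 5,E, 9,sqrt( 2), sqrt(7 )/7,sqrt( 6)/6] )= [- 5,sqrt (19)/19,sqrt( 7 )/7,sqrt( 6 ) /6, sqrt( 2 ) , E, pi,sqrt(15 ),sqrt (19 ),5,6,8,9]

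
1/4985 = 1/4985 =0.00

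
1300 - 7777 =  - 6477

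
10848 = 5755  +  5093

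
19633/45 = 19633/45 = 436.29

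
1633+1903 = 3536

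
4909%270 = 49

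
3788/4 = 947= 947.00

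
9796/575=9796/575= 17.04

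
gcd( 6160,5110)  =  70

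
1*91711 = 91711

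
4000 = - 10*( - 400) 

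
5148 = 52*99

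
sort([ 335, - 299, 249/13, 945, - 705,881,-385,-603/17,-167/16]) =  [ - 705,-385,- 299, - 603/17 ,-167/16,249/13,335,881, 945]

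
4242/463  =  9 +75/463 = 9.16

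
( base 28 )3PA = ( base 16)bf6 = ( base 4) 233312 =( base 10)3062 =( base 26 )4dk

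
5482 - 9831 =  - 4349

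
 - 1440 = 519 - 1959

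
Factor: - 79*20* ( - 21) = 33180= 2^2*3^1*5^1 *7^1*79^1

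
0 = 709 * 0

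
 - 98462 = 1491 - 99953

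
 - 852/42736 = -213/10684 = - 0.02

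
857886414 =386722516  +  471163898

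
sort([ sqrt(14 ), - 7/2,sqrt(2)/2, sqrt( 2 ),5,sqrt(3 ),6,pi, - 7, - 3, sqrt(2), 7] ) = [-7, - 7/2, -3,sqrt (2) /2 , sqrt(2), sqrt (2) , sqrt( 3 ), pi,sqrt(14),5, 6, 7]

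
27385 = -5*( -5477)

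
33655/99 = 33655/99 =339.95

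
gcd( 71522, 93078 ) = 2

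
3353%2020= 1333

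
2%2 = 0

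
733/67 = 10 + 63/67 = 10.94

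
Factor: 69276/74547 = 92/99=2^2*3^( - 2)*11^( - 1)*23^1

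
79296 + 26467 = 105763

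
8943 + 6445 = 15388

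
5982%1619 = 1125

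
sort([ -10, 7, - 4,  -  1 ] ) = [  -  10,  -  4, - 1, 7] 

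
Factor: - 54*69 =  - 3726  =  - 2^1*3^4*23^1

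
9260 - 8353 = 907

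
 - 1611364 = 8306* (-194 )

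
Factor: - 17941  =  -7^1*11^1*233^1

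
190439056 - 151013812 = 39425244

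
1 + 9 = 10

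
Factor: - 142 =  - 2^1*71^1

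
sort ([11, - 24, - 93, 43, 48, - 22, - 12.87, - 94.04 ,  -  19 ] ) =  [ - 94.04,-93, - 24, - 22, - 19, - 12.87, 11, 43,  48]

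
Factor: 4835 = 5^1*967^1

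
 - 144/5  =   - 29 + 1/5 = -28.80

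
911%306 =299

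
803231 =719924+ 83307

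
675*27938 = 18858150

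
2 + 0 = 2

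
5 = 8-3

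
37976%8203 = 5164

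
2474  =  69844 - 67370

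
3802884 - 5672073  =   - 1869189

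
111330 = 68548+42782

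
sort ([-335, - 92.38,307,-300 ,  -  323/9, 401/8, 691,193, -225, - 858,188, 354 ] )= [ - 858,-335, - 300, - 225, - 92.38,  -  323/9,401/8,  188,193, 307, 354, 691]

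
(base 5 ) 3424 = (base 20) 149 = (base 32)f9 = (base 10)489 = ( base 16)1E9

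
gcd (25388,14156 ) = 4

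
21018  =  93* 226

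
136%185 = 136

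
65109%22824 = 19461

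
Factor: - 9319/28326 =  - 2^( - 1)*3^ ( - 1)*4721^( - 1 )*9319^1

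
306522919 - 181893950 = 124628969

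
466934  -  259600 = 207334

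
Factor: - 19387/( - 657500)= 2^( - 2)*5^(-4)*263^(-1)*19387^1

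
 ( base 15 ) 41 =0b111101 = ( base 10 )61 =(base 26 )29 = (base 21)2j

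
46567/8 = 46567/8  =  5820.88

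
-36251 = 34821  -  71072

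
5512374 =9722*567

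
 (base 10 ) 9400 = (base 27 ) CO4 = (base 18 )1b04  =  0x24B8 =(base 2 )10010010111000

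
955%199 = 159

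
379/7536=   379/7536 = 0.05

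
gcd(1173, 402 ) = 3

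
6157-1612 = 4545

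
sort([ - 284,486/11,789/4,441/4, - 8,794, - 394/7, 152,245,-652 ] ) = [ - 652, - 284, - 394/7,  -  8,486/11,441/4,152, 789/4,245, 794] 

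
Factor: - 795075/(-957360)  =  2^( - 4)*5^1*3989^( - 1 ) * 10601^1 = 53005/63824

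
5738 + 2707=8445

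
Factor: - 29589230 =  - 2^1*5^1* 11^1*268993^1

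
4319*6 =25914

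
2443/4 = 610 + 3/4  =  610.75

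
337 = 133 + 204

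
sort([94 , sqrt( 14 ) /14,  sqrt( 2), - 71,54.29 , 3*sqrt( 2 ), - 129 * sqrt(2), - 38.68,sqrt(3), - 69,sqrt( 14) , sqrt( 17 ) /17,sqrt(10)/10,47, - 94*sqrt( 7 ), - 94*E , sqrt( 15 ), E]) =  [-94*E, - 94 * sqrt( 7), - 129*sqrt(2), - 71,-69, -38.68,  sqrt( 17)/17,sqrt(14 ) /14,sqrt( 10)/10, sqrt( 2), sqrt( 3 ),E,sqrt(14 ), sqrt ( 15 ), 3* sqrt( 2), 47,54.29,94]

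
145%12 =1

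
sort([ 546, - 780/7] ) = [ - 780/7, 546] 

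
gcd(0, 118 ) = 118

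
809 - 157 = 652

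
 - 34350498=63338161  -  97688659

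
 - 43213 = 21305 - 64518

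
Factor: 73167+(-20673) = 52494 = 2^1* 3^1*13^1*673^1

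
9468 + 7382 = 16850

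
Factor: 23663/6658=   2^( - 1)* 3329^ ( - 1)*23663^1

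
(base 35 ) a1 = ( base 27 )D0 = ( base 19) i9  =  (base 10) 351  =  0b101011111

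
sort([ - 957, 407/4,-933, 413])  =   [ - 957 , - 933,407/4, 413] 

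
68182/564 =120  +  251/282 = 120.89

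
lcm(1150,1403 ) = 70150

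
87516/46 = 1902 + 12/23 = 1902.52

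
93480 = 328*285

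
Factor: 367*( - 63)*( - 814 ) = 2^1 * 3^2*7^1 *11^1 * 37^1*367^1 = 18820494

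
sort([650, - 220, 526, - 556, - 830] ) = [ - 830, - 556, - 220,526,  650]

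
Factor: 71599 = 11^1*23^1*283^1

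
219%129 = 90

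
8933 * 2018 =18026794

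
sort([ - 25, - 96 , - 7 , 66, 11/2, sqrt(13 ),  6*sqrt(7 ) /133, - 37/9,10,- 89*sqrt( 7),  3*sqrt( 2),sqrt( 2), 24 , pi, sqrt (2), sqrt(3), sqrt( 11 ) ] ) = [ - 89*sqrt(7 ), - 96 ,  -  25 ,-7, - 37/9 , 6*sqrt(7 ) /133, sqrt(2 ) , sqrt( 2), sqrt(3),pi,  sqrt (11),sqrt( 13),3*sqrt(2), 11/2, 10, 24 , 66]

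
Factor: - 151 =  - 151^1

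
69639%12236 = 8459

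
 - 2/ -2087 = 2/2087 = 0.00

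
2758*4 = 11032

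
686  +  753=1439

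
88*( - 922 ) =  -  81136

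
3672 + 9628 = 13300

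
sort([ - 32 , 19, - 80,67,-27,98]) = [- 80, - 32 ,-27,19,67, 98 ] 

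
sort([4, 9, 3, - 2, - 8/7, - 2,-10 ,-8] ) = [ - 10,-8, - 2,-2 , - 8/7,  3, 4 , 9 ] 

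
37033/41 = 37033/41= 903.24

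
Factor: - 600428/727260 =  - 150107/181815 = -3^( - 1)*5^(-1 ) * 17^( - 1 )*23^(  -  1 ) * 31^( - 1)*150107^1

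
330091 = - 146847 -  - 476938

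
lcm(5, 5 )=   5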